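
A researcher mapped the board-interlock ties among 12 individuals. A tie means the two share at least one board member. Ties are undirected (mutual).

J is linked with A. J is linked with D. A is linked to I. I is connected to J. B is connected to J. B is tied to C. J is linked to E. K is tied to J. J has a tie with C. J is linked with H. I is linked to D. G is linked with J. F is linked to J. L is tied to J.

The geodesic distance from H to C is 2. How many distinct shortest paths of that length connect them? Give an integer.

1

The shortest distance is 2, and the only length-2 path is H–J–C. So there is exactly 1 shortest path.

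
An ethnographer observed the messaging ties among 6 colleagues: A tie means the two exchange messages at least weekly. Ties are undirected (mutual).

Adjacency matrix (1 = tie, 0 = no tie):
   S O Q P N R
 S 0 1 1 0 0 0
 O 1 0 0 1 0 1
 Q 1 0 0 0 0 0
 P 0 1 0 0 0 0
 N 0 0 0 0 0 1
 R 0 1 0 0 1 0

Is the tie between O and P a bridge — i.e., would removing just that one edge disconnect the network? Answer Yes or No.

Without the O–P edge there is no alternate route between O and P, so the network disconnects. It is a bridge.

Yes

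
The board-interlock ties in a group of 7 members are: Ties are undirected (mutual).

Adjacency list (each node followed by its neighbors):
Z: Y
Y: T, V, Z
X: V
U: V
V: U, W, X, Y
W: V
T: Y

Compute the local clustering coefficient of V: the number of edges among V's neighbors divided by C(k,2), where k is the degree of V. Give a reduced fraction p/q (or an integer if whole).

V's neighbors: U, W, X, and Y (k = 4).
Possible neighbor pairs: C(4,2) = 6. Edges among them: none → e = 0.
Clustering(V) = 0/6 = 0.

0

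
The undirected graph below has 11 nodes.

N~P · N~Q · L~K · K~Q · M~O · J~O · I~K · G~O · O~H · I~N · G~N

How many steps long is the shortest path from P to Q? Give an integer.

2

One shortest route is P – N – Q, which uses 2 edges, and P and Q are not directly tied, so nothing shorter exists. So d(P,Q) = 2.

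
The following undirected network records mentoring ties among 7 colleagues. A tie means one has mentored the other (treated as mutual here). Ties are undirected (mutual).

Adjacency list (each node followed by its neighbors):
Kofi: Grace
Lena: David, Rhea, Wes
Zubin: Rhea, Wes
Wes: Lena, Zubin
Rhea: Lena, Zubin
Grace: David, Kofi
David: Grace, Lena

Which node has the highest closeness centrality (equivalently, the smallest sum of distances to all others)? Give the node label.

Lena

Farness (sum of distances to all others) for each node — David:11, Grace:14, Kofi:19, Lena:10, Rhea:13, Wes:13, Zubin:16.
The smallest farness is 10, for Lena, so Lena has the highest closeness.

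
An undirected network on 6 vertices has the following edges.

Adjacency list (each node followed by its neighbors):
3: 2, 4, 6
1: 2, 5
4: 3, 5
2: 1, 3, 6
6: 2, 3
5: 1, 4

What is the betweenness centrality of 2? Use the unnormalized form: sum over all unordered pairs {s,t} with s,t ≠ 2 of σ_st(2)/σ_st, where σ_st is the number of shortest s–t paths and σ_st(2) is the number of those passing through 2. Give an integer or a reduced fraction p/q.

5/2

Pairs whose geodesics pass through 2 — 5–6: 1/2; 1–6: 1; 1–3: 1.
All other pairs contribute 0.
Summing the contributions gives betweenness(2) = 5/2.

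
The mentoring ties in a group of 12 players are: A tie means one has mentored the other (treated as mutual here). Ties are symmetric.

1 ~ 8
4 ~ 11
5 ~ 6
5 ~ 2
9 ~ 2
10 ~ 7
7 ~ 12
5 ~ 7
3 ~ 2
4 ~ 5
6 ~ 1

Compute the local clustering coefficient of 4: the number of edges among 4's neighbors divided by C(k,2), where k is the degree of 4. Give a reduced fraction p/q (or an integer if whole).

0

4's neighbors: 5 and 11 (k = 2).
Possible neighbor pairs: C(2,2) = 1. Edges among them: none → e = 0.
Clustering(4) = 0/1.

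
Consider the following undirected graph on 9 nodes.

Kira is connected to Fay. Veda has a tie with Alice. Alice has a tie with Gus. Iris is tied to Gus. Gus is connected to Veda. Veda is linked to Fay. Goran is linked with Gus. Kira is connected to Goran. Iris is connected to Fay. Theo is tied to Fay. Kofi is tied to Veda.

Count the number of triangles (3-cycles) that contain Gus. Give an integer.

Gus's neighbors: Alice, Goran, Iris, and Veda.
Neighbor pairs that are themselves tied: Gus–Alice–Veda. Each forms one triangle with Gus, for 1 in total.

1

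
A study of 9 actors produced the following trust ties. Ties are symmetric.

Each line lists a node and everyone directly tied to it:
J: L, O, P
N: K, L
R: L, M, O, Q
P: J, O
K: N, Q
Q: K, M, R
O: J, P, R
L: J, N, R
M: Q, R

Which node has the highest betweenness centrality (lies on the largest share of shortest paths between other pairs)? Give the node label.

Unnormalized betweenness of each node: J:7/2, K:3/2, L:15/2, M:0, N:5/2, O:5, P:0, Q:4, R:11.
R has the largest value, 11, making it the main broker — the node through which the most shortest paths run.

R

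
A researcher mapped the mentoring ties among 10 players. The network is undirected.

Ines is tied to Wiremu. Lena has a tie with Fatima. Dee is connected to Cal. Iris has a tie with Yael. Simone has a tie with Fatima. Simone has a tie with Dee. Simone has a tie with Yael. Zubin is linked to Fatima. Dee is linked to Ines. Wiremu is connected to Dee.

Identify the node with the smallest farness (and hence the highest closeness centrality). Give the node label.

Simone

Farness (sum of distances to all others) for each node — Cal:25, Dee:17, Fatima:19, Ines:24, Iris:29, Lena:27, Simone:15, Wiremu:24, Yael:21, Zubin:27.
The smallest farness is 15, for Simone, so Simone has the highest closeness.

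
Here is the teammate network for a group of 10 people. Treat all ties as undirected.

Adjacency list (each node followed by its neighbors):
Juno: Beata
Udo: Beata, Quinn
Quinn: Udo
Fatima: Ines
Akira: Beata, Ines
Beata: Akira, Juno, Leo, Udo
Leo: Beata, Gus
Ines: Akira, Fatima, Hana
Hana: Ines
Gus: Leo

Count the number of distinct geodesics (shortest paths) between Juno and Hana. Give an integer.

The shortest distance is 4, and the only length-4 path is Juno–Beata–Akira–Ines–Hana. So there is exactly 1 shortest path.

1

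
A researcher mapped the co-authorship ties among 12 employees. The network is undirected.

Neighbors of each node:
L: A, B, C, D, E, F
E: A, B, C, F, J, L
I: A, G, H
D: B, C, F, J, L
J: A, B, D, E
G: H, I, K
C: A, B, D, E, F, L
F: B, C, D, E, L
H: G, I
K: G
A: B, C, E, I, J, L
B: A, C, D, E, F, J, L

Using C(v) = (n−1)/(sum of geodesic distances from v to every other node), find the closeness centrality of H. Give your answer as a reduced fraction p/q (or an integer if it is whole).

11/29

Distances from H: A:2, B:3, C:3, D:4, E:3, F:4, G:1, I:1, J:3, K:2, L:3. Sum = 29.
n = 12, so closeness = 11/29.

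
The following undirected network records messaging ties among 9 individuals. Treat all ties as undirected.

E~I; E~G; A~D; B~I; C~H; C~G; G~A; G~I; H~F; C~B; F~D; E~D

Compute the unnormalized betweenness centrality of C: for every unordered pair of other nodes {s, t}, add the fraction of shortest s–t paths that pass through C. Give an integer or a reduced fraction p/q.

19/3

Pairs whose geodesics pass through C — I–H: 2/2; B–H: 1; B–F: 1; B–A: 1/2; B–G: 1/2; H–A: 1/2; H–G: 1; H–E: 1/2; F–G: 1/3.
All other pairs contribute 0.
Summing the contributions gives betweenness(C) = 19/3.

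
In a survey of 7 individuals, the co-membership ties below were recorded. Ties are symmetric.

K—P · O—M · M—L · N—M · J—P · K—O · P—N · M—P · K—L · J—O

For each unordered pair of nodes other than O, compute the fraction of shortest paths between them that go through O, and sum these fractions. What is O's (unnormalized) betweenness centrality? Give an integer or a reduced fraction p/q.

Pairs whose geodesics pass through O — L–J: 2/4; M–J: 1/2; M–K: 1/3; J–K: 1/2.
All other pairs contribute 0.
Summing the contributions gives betweenness(O) = 11/6.

11/6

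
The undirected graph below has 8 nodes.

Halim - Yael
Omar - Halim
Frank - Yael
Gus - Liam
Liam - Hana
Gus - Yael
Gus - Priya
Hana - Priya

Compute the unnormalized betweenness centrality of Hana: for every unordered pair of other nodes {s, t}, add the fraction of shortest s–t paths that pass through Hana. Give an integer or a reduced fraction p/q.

Pairs whose geodesics pass through Hana — Priya–Liam: 1/2.
All other pairs contribute 0.
Summing the contributions gives betweenness(Hana) = 1/2.

1/2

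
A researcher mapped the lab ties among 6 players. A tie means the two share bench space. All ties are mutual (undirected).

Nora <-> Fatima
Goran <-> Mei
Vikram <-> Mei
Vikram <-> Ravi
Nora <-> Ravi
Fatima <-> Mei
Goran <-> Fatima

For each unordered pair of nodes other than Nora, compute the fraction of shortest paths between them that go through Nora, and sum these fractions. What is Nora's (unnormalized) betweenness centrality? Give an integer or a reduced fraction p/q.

Pairs whose geodesics pass through Nora — Goran–Ravi: 1/2; Fatima–Ravi: 1.
All other pairs contribute 0.
Summing the contributions gives betweenness(Nora) = 3/2.

3/2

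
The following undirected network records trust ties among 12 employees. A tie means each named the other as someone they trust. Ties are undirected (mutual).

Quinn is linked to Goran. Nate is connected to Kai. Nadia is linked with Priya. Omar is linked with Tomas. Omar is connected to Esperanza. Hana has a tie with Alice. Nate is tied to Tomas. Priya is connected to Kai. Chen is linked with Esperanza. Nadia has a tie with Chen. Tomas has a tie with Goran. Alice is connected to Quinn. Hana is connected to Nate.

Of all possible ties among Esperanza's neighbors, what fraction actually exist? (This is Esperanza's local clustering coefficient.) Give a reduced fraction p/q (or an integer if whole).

0

Esperanza's neighbors: Chen and Omar (k = 2).
Possible neighbor pairs: C(2,2) = 1. Edges among them: none → e = 0.
Clustering(Esperanza) = 0/1.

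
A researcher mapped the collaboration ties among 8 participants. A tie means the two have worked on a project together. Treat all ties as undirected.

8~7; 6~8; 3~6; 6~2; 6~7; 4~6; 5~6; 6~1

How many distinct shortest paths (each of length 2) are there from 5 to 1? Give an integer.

The shortest distance is 2, and the only length-2 path is 5–6–1. So there is exactly 1 shortest path.

1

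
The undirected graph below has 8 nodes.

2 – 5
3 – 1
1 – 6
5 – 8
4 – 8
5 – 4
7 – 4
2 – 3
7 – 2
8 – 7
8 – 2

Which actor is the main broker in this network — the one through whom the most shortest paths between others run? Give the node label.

Unnormalized betweenness of each node: 1:6, 2:37/3, 3:10, 4:1/3, 5:4/3, 6:0, 7:4/3, 8:5/3.
2 has the largest value, 37/3, making it the main broker — the node through which the most shortest paths run.

2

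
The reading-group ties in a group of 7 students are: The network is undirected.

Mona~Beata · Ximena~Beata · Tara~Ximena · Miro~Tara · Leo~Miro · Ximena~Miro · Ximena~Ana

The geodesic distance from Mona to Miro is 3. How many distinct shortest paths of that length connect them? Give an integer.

The shortest distance is 3, and the only length-3 path is Mona–Beata–Ximena–Miro. So there is exactly 1 shortest path.

1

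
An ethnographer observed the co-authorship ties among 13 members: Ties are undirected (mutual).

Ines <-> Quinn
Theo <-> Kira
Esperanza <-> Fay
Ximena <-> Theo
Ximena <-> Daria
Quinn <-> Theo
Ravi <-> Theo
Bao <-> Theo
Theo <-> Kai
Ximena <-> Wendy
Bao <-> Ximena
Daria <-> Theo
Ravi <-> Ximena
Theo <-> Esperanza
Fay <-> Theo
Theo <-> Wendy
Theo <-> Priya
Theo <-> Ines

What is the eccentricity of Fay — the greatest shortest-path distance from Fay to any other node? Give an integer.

2

Distances from Fay: Bao:2, Daria:2, Esperanza:1, Ines:2, Kai:2, Kira:2, Priya:2, Quinn:2, Ravi:2, Theo:1, Wendy:2, Ximena:2.
The largest is 2 (to Kira, Priya, Ines, Quinn, Kai, Ravi, Wendy, Ximena, Daria, and Bao), so the eccentricity of Fay is 2.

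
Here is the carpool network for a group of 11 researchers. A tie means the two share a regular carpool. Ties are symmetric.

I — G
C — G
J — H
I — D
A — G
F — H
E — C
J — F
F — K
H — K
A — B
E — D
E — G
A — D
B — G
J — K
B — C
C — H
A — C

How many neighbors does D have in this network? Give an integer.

3

D is directly tied to A, E, and I. That is 3 neighbors, so the degree of D is 3.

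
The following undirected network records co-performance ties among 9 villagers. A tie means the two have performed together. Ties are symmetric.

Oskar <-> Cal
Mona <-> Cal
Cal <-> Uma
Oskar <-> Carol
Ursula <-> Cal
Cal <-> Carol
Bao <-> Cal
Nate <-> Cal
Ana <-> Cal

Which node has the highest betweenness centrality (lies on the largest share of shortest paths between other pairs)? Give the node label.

Unnormalized betweenness of each node: Ana:0, Bao:0, Cal:27, Carol:0, Mona:0, Nate:0, Oskar:0, Uma:0, Ursula:0.
Cal has the largest value, 27, making it the main broker — the node through which the most shortest paths run.

Cal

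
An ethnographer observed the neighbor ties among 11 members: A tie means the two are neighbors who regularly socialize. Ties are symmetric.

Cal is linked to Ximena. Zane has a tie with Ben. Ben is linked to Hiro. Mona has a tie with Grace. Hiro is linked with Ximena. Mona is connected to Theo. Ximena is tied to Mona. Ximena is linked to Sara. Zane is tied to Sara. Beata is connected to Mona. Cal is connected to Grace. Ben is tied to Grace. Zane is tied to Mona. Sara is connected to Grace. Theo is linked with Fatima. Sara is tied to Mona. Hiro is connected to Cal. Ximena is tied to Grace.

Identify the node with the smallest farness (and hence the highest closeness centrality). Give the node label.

Mona

Farness (sum of distances to all others) for each node — Beata:23, Ben:21, Cal:22, Fatima:30, Grace:16, Hiro:21, Mona:14, Sara:17, Theo:21, Ximena:16, Zane:19.
The smallest farness is 14, for Mona, so Mona has the highest closeness.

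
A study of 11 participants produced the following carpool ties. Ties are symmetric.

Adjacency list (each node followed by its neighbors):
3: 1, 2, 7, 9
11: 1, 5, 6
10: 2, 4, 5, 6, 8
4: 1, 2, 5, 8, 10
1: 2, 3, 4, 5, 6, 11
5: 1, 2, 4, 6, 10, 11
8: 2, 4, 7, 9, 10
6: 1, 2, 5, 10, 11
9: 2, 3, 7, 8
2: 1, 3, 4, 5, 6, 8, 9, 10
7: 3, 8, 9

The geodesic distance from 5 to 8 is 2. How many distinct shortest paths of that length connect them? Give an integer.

The shortest distance is 2. The length-2 paths are: 5–2–8; 5–10–8; 5–4–8.
That gives 3 distinct shortest paths.

3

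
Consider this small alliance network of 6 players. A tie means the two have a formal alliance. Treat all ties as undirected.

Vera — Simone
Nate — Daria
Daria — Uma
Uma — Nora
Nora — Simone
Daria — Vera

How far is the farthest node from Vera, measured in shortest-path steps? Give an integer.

2

Distances from Vera: Daria:1, Nate:2, Nora:2, Simone:1, Uma:2.
The largest is 2 (to Nate, Uma, and Nora), so the eccentricity of Vera is 2.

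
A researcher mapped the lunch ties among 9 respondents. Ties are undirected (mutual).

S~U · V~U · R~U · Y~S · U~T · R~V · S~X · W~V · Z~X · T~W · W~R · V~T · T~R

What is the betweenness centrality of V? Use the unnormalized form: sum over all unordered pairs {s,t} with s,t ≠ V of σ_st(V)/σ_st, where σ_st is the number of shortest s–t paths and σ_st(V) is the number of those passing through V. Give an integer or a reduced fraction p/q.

Pairs whose geodesics pass through V — W–U: 1/3; W–X: 1/3; W–Y: 1/3; W–Z: 1/3; W–S: 1/3.
All other pairs contribute 0.
Summing the contributions gives betweenness(V) = 5/3.

5/3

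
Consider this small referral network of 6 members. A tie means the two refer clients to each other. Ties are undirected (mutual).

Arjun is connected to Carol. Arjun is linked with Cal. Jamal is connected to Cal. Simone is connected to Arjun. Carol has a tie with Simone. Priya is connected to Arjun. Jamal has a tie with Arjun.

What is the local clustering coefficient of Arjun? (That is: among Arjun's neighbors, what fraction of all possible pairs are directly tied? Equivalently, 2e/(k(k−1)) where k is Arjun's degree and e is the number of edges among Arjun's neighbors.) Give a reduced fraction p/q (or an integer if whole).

1/5

Arjun's neighbors: Cal, Carol, Jamal, Priya, and Simone (k = 5).
Possible neighbor pairs: C(5,2) = 10. Edges among them: Cal–Jamal, Carol–Simone → e = 2.
Clustering(Arjun) = 2/10 = 1/5.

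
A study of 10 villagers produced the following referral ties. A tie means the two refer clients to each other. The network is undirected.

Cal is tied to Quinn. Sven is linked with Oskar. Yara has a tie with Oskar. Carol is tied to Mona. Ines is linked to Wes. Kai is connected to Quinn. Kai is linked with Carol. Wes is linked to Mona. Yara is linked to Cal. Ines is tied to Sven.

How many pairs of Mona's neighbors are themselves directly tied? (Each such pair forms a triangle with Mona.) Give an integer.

Mona's neighbors are Carol and Wes, but none of them are tied to each other, so no triangle contains Mona.

0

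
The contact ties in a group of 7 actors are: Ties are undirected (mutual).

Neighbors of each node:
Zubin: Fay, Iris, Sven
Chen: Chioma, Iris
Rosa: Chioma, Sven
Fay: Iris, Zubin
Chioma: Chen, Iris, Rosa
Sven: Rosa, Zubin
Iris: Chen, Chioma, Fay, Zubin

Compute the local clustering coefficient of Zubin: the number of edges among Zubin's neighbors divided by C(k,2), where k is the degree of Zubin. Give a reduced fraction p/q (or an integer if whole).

1/3

Zubin's neighbors: Fay, Iris, and Sven (k = 3).
Possible neighbor pairs: C(3,2) = 3. Edges among them: Fay–Iris → e = 1.
Clustering(Zubin) = 1/3.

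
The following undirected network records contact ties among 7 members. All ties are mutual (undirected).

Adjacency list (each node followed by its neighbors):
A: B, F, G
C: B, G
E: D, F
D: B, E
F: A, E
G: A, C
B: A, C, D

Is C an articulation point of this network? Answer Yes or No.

No

Even without C, every remaining node can still reach every other (the residual graph is connected), so C is not a cut vertex.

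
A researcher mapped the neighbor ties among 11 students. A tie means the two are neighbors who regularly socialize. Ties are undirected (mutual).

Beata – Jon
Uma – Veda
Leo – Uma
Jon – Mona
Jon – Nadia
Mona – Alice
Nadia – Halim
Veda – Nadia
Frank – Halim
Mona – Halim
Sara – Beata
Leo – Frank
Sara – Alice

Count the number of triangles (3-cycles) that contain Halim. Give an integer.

0

Halim's neighbors are Frank, Mona, and Nadia, but none of them are tied to each other, so no triangle contains Halim.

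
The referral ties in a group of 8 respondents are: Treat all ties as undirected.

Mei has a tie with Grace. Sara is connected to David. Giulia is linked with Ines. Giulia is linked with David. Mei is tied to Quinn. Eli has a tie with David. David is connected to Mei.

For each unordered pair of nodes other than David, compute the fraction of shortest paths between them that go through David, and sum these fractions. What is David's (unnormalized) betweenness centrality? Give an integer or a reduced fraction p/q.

Pairs whose geodesics pass through David — Ines–Eli: 1; Ines–Grace: 1; Ines–Sara: 1; Ines–Quinn: 1; Ines–Mei: 1; Eli–Grace: 1; Eli–Sara: 1; Eli–Giulia: 1; Eli–Quinn: 1; Eli–Mei: 1; Grace–Sara: 1; Grace–Giulia: 1; Sara–Giulia: 1; Sara–Quinn: 1 … (+3 more pairs).
All other pairs contribute 0.
Summing the contributions gives betweenness(David) = 17.

17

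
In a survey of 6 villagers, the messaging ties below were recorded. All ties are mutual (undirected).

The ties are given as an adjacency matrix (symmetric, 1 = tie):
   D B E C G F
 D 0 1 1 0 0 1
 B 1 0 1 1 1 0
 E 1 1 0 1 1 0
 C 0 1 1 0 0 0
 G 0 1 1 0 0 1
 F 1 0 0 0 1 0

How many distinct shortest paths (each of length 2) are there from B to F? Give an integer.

2

The shortest distance is 2. The length-2 paths are: B–D–F; B–G–F.
That gives 2 distinct shortest paths.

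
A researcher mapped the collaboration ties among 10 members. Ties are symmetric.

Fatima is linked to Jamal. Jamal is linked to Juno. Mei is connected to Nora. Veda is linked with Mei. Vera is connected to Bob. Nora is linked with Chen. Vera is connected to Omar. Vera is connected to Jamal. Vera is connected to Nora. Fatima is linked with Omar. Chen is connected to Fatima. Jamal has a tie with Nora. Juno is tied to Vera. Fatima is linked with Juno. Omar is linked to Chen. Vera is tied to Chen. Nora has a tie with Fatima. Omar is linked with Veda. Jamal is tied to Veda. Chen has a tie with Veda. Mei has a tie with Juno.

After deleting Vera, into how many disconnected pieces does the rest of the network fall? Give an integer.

2

Without Vera, the remaining ties split the others into: {Chen, Fatima, Jamal, Juno, Mei, Nora, Omar, Veda}; {Bob}.
That's 2 separate components.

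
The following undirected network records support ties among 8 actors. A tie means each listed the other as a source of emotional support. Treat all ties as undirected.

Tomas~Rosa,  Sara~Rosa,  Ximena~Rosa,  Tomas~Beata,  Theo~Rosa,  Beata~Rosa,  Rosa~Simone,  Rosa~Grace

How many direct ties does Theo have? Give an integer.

1

Theo is directly tied to Rosa. That is 1 neighbor, so the degree of Theo is 1.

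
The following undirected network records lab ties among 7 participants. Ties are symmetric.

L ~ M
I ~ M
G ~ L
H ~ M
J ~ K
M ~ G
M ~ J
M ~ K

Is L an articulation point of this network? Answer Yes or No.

No

Even without L, every remaining node can still reach every other (the residual graph is connected), so L is not a cut vertex.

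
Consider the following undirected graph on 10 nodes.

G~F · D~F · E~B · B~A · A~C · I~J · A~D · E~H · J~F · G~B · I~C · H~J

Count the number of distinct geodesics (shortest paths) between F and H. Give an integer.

The shortest distance is 2, and the only length-2 path is F–J–H. So there is exactly 1 shortest path.

1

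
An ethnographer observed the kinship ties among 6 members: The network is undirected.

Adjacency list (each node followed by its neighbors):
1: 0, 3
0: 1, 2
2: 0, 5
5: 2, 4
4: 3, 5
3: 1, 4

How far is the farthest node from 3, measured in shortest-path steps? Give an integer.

3

Distances from 3: 0:2, 1:1, 2:3, 4:1, 5:2.
The largest is 3 (to 2), so the eccentricity of 3 is 3.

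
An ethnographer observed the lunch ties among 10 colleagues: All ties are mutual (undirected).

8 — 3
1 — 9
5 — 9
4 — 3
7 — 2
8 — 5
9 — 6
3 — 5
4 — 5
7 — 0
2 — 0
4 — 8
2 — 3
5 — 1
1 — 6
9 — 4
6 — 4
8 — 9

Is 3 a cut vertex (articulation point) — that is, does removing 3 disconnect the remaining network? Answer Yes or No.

Removing 3 leaves {0, 2, and 7} with no path to {1, 4, 5, 6, 8, and 9}, so the network splits into 2 components. 3 is a cut vertex.

Yes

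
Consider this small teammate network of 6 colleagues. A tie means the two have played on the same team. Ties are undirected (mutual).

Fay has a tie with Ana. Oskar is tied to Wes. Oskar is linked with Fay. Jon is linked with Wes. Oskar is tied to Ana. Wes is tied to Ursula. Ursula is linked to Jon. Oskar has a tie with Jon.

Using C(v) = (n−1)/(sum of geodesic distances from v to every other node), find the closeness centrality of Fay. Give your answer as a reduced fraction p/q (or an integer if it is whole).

Distances from Fay: Ana:1, Jon:2, Oskar:1, Ursula:3, Wes:2. Sum = 9.
n = 6, so closeness = 5/9.

5/9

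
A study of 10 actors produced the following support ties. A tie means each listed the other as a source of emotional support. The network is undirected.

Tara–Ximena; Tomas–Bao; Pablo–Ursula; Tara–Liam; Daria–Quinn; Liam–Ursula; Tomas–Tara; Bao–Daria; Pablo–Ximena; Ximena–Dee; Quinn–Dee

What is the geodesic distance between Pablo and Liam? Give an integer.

One shortest route is Pablo – Ursula – Liam, which uses 2 edges, and Pablo and Liam are not directly tied, so nothing shorter exists. So d(Pablo,Liam) = 2.

2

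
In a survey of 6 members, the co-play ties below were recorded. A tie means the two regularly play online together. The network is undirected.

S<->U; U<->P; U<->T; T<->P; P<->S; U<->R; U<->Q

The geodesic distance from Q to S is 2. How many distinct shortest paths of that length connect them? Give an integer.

The shortest distance is 2, and the only length-2 path is Q–U–S. So there is exactly 1 shortest path.

1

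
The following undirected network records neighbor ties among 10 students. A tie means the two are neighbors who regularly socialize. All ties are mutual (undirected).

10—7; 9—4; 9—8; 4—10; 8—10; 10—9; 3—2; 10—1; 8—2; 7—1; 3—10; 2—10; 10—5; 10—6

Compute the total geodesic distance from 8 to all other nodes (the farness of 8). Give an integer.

Distances from 8: 1:2, 2:1, 3:2, 4:2, 5:2, 6:2, 7:2, 9:1, 10:1.
Sum = 2 + 1 + 2 + 2 + 2 + 2 + 2 + 1 + 1 = 15.

15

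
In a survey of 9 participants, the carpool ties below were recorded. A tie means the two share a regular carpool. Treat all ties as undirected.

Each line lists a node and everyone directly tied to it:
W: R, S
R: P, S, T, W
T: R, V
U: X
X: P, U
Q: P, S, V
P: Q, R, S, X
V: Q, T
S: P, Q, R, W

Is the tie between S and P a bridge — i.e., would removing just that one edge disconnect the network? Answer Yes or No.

Even without that edge, S still reaches P via S – Q – P, so the network stays connected. Not a bridge.

No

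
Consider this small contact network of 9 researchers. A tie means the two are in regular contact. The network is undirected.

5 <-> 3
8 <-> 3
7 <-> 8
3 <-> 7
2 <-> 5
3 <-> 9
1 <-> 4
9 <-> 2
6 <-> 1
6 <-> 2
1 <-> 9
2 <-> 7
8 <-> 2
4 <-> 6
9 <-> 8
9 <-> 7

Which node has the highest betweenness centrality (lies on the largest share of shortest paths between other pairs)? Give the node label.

Unnormalized betweenness of each node: 1:37/10, 2:127/15, 3:11/6, 4:0, 5:9/20, 6:23/6, 7:9/20, 8:9/20, 9:409/60.
2 has the largest value, 127/15, making it the main broker — the node through which the most shortest paths run.

2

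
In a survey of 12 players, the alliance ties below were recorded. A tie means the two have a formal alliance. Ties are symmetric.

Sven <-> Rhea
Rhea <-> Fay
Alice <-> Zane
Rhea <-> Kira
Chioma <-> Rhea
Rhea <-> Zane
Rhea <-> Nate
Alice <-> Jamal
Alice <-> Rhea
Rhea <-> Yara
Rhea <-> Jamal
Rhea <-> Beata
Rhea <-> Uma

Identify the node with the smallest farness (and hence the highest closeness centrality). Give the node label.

Rhea

Farness (sum of distances to all others) for each node — Alice:19, Beata:21, Chioma:21, Fay:21, Jamal:20, Kira:21, Nate:21, Rhea:11, Sven:21, Uma:21, Yara:21, Zane:20.
The smallest farness is 11, for Rhea, so Rhea has the highest closeness.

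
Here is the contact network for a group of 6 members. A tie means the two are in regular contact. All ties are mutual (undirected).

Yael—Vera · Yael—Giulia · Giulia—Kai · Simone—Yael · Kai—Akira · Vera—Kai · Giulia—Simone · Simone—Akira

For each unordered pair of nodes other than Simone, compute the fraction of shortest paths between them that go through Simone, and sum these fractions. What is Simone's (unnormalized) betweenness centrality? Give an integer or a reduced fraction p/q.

Pairs whose geodesics pass through Simone — Akira–Yael: 1; Akira–Giulia: 1/2.
All other pairs contribute 0.
Summing the contributions gives betweenness(Simone) = 3/2.

3/2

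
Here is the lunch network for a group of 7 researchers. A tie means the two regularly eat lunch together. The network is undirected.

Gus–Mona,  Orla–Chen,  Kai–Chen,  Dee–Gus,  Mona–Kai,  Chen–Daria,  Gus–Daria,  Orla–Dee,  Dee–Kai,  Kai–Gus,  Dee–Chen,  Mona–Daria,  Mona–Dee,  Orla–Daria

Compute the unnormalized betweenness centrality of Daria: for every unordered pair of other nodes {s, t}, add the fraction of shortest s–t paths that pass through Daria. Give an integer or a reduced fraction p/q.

5/3

Pairs whose geodesics pass through Daria — Gus–Orla: 1/2; Gus–Chen: 1/3; Orla–Mona: 1/2; Chen–Mona: 1/3.
All other pairs contribute 0.
Summing the contributions gives betweenness(Daria) = 5/3.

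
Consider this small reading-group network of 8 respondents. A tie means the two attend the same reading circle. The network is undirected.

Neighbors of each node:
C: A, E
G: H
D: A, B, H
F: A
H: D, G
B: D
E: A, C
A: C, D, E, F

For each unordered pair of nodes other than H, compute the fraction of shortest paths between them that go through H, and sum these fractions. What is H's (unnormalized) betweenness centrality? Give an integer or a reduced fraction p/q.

6

Pairs whose geodesics pass through H — G–C: 1; G–F: 1; G–A: 1; G–B: 1; G–D: 1; G–E: 1.
All other pairs contribute 0.
Summing the contributions gives betweenness(H) = 6.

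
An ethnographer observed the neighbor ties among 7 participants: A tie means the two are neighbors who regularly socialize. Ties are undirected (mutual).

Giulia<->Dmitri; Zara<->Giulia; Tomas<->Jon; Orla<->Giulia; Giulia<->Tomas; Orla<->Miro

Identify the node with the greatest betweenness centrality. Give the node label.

Giulia

Unnormalized betweenness of each node: Dmitri:0, Giulia:13, Jon:0, Miro:0, Orla:5, Tomas:5, Zara:0.
Giulia has the largest value, 13, making it the main broker — the node through which the most shortest paths run.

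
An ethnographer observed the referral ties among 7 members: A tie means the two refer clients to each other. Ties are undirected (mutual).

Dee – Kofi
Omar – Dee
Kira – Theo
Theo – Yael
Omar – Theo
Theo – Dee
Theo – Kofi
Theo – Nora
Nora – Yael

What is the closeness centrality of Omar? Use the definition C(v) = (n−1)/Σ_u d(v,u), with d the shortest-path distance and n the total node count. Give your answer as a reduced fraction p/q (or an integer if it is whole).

Distances from Omar: Dee:1, Kira:2, Kofi:2, Nora:2, Theo:1, Yael:2. Sum = 10.
n = 7, so closeness = 6/10 = 3/5.

3/5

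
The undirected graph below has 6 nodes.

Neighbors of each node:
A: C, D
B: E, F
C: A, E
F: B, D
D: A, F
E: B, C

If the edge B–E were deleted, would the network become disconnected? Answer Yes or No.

Even without that edge, B still reaches E via B – F – D – A – C – E, so the network stays connected. Not a bridge.

No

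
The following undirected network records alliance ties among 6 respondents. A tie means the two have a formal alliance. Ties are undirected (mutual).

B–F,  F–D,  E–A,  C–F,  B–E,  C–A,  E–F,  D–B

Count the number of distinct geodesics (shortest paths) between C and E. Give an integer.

The shortest distance is 2. The length-2 paths are: C–F–E; C–A–E.
That gives 2 distinct shortest paths.

2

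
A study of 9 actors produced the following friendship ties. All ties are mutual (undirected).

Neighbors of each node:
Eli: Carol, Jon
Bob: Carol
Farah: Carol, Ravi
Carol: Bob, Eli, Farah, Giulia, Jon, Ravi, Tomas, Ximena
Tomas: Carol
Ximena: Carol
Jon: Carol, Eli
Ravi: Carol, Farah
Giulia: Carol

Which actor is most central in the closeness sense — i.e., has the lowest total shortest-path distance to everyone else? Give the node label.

Carol

Farness (sum of distances to all others) for each node — Bob:15, Carol:8, Eli:14, Farah:14, Giulia:15, Jon:14, Ravi:14, Tomas:15, Ximena:15.
The smallest farness is 8, for Carol, so Carol has the highest closeness.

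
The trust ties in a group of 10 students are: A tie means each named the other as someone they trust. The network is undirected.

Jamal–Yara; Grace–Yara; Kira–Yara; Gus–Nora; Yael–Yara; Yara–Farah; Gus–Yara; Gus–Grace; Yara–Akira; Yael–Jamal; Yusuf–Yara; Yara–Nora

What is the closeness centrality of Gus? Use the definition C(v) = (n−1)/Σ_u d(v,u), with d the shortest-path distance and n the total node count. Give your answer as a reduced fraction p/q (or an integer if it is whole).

Distances from Gus: Akira:2, Farah:2, Grace:1, Jamal:2, Kira:2, Nora:1, Yael:2, Yara:1, Yusuf:2. Sum = 15.
n = 10, so closeness = 9/15 = 3/5.

3/5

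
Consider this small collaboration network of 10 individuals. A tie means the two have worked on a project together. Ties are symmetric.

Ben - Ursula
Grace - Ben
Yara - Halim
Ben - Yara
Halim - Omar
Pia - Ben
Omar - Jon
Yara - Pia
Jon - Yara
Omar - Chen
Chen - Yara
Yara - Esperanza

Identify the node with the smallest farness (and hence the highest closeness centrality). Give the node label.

Farness (sum of distances to all others) for each node — Ben:15, Chen:18, Esperanza:20, Grace:23, Halim:18, Jon:18, Omar:22, Pia:17, Ursula:23, Yara:12.
The smallest farness is 12, for Yara, so Yara has the highest closeness.

Yara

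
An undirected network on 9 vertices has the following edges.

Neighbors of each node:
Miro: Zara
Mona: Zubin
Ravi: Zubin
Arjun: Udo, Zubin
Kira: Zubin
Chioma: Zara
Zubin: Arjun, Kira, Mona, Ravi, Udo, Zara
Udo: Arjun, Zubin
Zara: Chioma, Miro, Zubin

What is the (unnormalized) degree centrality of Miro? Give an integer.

1

Miro is directly tied to Zara. That is 1 neighbor, so the degree of Miro is 1.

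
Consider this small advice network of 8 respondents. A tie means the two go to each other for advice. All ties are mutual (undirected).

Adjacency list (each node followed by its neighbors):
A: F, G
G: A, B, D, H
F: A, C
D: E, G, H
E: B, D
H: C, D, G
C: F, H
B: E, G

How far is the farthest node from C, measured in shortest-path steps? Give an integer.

3

Distances from C: A:2, B:3, D:2, E:3, F:1, G:2, H:1.
The largest is 3 (to E and B), so the eccentricity of C is 3.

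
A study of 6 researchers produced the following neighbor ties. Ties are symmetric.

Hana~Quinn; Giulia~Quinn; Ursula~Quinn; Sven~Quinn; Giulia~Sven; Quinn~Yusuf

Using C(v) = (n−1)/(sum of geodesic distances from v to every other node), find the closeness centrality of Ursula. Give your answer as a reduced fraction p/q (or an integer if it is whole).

5/9

Distances from Ursula: Giulia:2, Hana:2, Quinn:1, Sven:2, Yusuf:2. Sum = 9.
n = 6, so closeness = 5/9.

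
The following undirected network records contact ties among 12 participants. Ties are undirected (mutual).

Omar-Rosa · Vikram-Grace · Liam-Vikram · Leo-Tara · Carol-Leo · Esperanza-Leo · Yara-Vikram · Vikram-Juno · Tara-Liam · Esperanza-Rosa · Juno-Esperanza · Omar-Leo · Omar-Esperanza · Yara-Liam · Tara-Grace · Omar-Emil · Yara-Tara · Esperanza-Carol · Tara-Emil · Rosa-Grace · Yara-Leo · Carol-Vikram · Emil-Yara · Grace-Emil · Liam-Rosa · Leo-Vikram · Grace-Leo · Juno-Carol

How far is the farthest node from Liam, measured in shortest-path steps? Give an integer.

2

Distances from Liam: Carol:2, Emil:2, Esperanza:2, Grace:2, Juno:2, Leo:2, Omar:2, Rosa:1, Tara:1, Vikram:1, Yara:1.
The largest is 2 (to Emil, Leo, Grace, Carol, Juno, Omar, and Esperanza), so the eccentricity of Liam is 2.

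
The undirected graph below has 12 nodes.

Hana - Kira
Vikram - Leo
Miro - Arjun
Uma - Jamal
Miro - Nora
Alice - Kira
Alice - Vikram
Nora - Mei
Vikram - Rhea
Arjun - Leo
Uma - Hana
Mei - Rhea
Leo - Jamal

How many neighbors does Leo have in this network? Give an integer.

3

Leo is directly tied to Arjun, Jamal, and Vikram. That is 3 neighbors, so the degree of Leo is 3.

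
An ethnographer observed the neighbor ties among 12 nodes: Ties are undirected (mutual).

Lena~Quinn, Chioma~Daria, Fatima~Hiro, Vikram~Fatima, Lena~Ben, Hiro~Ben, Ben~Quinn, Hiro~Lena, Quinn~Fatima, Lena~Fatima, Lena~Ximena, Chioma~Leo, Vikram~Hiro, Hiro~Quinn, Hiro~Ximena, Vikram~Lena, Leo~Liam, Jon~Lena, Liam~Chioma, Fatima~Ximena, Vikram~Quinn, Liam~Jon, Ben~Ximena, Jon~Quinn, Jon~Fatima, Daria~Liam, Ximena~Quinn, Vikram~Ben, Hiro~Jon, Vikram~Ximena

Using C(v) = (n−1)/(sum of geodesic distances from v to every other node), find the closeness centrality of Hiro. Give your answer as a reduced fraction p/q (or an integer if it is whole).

11/18

Distances from Hiro: Ben:1, Chioma:3, Daria:3, Fatima:1, Jon:1, Lena:1, Leo:3, Liam:2, Quinn:1, Vikram:1, Ximena:1. Sum = 18.
n = 12, so closeness = 11/18.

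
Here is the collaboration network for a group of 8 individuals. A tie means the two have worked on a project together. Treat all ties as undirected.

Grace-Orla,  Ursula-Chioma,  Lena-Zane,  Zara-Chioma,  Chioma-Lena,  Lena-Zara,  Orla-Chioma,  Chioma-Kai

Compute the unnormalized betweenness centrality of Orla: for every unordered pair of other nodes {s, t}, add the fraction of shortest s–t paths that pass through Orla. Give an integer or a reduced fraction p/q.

Pairs whose geodesics pass through Orla — Grace–Ursula: 1; Grace–Zara: 1; Grace–Lena: 1; Grace–Kai: 1; Grace–Zane: 1; Grace–Chioma: 1.
All other pairs contribute 0.
Summing the contributions gives betweenness(Orla) = 6.

6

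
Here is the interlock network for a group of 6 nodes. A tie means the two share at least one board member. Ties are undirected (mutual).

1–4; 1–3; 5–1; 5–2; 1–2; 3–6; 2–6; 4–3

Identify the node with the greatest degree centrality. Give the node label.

1

Degrees — 1:4, 2:3, 3:3, 4:2, 5:2, 6:2.
The maximum is 4, attained only by 1.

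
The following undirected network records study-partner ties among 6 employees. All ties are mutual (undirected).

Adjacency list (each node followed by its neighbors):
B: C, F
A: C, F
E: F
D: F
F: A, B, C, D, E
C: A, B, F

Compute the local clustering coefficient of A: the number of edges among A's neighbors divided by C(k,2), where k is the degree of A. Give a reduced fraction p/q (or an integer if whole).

A's neighbors: C and F (k = 2).
Possible neighbor pairs: C(2,2) = 1. Edges among them: C–F → e = 1.
Clustering(A) = 1/1.

1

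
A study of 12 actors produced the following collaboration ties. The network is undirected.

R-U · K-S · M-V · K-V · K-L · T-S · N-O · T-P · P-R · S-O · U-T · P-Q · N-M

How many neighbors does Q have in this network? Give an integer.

1

Q is directly tied to P. That is 1 neighbor, so the degree of Q is 1.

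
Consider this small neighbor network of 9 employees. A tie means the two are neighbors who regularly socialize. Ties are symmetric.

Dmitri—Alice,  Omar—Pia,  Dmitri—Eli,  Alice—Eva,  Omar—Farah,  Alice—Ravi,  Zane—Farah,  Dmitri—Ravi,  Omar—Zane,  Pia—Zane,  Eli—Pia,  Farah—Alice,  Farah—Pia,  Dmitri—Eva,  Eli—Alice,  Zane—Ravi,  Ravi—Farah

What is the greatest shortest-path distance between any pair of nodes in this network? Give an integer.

Eccentricity of each node (its greatest distance to any other): Alice:2, Dmitri:3, Eli:2, Eva:3, Farah:2, Omar:3, Pia:3, Ravi:2, Zane:3.
The maximum eccentricity is 3, realized for instance by the pair Zane–Eva via Zane – Farah – Alice – Eva. So the diameter is 3.

3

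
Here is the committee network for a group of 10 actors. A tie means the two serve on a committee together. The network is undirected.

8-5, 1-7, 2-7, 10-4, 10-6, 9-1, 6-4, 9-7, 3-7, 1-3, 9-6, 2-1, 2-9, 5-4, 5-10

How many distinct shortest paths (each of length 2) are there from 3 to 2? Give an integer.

2

The shortest distance is 2. The length-2 paths are: 3–1–2; 3–7–2.
That gives 2 distinct shortest paths.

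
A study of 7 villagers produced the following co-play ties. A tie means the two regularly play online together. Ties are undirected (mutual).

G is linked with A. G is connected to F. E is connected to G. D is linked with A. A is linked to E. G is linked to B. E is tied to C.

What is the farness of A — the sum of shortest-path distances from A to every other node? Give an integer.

9

Distances from A: B:2, C:2, D:1, E:1, F:2, G:1.
Sum = 2 + 2 + 1 + 1 + 2 + 1 = 9.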